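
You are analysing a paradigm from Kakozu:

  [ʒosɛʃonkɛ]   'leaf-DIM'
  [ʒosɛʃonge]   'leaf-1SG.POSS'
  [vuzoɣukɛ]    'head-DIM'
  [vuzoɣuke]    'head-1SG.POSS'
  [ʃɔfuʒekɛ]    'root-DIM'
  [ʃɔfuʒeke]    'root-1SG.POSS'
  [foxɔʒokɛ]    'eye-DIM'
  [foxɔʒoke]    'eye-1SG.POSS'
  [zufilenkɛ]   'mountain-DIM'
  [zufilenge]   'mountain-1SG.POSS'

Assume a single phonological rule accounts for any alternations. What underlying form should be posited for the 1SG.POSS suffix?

/-ge/

The 1SG.POSS suffix surfaces as [-ge] and [-ke], depending on the final segment of the stem.
The DIM suffix, which begins with [k], is invariant after every stem; so [k] is not altered by any rule here.
So the underlying form is /-ge/, and voiced stops become voiceless after a vowel.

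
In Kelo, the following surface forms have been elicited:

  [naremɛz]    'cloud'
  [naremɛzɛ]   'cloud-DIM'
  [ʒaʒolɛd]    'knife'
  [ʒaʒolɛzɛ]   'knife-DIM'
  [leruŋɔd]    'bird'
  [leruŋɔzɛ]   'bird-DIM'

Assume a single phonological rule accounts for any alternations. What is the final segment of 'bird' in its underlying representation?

'bird' shows [d] ~ [z] at the end of the stem ([leruŋɔd] vs [leruŋɔzɛ]).
But 'cloud' keeps [z] in both environments ([naremɛz], [naremɛzɛ]), so there is no rule changing /z/ to [d] in isolation.
So /d/ is underlying, and a rule of intervocalic spirantization — voiced stops become fricatives between vowels — gives [z].

/d/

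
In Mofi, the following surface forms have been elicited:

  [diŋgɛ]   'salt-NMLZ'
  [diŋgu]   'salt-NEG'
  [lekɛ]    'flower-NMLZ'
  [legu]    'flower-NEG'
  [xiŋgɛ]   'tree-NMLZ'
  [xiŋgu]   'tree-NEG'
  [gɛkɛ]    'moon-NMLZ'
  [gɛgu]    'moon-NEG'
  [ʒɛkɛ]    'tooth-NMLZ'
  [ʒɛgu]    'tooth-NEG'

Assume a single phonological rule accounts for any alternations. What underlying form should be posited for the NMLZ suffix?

The NMLZ suffix surfaces as [-gɛ] and [-kɛ], depending on the final segment of the stem.
The NEG suffix, which begins with [g], is invariant after every stem; so [g] is not altered by any rule here.
The NMLZ suffix is therefore /-kɛ/ underlyingly, with post-nasal voicing: voiceless stops become voiced after a nasal.

/-kɛ/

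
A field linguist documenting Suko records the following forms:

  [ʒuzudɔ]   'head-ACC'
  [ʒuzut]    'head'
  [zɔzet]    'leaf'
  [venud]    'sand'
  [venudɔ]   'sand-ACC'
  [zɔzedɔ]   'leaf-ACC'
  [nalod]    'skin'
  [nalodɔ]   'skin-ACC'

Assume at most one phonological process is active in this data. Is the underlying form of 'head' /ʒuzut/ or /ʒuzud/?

/ʒuzut/

In [ʒuzut] and [ʒuzudɔ] the final segment of 'head' alternates: [t] ~ [d].
If /d/ were underlying and a rule turned it into [t] in isolation, 'sand' would also alternate; but it has [d] in both [venud] and [venudɔ].
So /t/ is underlying, and a rule of intervocalic voicing — voiceless stops become voiced between vowels — gives [d].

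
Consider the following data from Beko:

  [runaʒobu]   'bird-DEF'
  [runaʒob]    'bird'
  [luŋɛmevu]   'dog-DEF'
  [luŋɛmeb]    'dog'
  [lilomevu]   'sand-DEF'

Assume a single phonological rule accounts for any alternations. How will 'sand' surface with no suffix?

[lilomeb]

In [luŋɛmevu] and [luŋɛmeb] the final segment of 'dog' alternates: [v] ~ [b].
But 'bird' keeps [b] in both environments ([runaʒobu], [runaʒob]), so there is no rule changing /b/ to [v] before the DEF suffix.
The alternation reflects word-final hardening: voiced fricatives become stops word-finally. /v/ is underlying.
The one attested form of 'sand', [lilomevu], shows underlying /lilomev/. Applying the same rule word-finally gives [lilomeb].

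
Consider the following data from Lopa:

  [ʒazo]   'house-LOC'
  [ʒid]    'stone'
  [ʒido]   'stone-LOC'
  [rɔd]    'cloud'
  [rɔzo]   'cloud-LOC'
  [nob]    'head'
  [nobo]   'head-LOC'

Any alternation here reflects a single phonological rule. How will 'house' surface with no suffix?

The root 'cloud' surfaces as [rɔd] and [rɔzo], with a stem-final [d] ~ [z] alternation.
The stem 'stone' ([ʒid], [ʒido]) shows [d] unchanged in both environments, so [d] cannot be basic with [z] derived before the LOC suffix.
So /z/ is underlying, and a rule of word-final hardening — voiced fricatives become stops word-finally — gives [d].
From [ʒazo] the stem 'house' is /ʒaz/; word-finally this yields [ʒad].

[ʒad]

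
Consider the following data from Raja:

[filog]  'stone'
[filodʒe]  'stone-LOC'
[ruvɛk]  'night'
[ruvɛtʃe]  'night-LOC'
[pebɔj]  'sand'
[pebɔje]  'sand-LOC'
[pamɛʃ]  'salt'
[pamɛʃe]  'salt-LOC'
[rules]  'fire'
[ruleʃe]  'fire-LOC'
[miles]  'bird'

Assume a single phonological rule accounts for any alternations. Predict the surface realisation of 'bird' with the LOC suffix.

The stem for 'fire' ends in [s] in [rules] but [ʃ] in [ruleʃe].
The stem 'salt' ([pamɛʃ], [pamɛʃe]) shows [ʃ] unchanged in both environments, so [ʃ] cannot be basic with [s] derived in isolation.
The underlying segment must be /s/; /k/, /g/ and /s/ become palato-alveolar [tʃ], [dʒ] and [ʃ] before a front vowel, yielding [ʃ] there.
The one attested form of 'bird', [miles], shows underlying /miles/. Applying the same rule before a front vowel gives [mileʃe].

[mileʃe]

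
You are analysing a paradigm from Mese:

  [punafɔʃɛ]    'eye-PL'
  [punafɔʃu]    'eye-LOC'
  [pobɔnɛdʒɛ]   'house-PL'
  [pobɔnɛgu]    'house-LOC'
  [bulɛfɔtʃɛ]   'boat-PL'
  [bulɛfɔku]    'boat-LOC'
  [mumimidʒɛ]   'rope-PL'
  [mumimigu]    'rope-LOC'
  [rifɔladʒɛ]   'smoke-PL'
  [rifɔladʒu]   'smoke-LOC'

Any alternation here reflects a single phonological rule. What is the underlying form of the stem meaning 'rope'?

/mumimig/

'rope' shows [dʒ] ~ [g] at the end of the stem ([mumimidʒɛ] vs [mumimigu]).
The stem 'smoke' ([rifɔladʒɛ], [rifɔladʒu]) shows [dʒ] unchanged in both environments, so [dʒ] cannot be basic with [g] derived before the LOC suffix.
The underlying segment must be /g/; /k/ and /g/ become palato-alveolar [tʃ] and [dʒ] before a front vowel, yielding [dʒ] there.
So 'rope' = /mumimig/.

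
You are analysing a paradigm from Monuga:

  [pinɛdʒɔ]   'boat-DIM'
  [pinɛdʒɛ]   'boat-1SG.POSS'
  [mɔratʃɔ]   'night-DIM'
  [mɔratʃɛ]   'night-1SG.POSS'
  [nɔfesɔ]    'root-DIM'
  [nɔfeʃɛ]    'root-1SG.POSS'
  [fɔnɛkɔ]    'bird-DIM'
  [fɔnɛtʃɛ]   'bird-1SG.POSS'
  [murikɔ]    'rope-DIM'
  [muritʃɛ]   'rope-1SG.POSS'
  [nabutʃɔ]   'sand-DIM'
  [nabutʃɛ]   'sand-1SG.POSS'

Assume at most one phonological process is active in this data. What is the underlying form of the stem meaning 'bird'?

/fɔnɛk/

The stem for 'bird' ends in [k] in [fɔnɛkɔ] but [tʃ] in [fɔnɛtʃɛ].
Compare 'sand', with invariant [tʃ] in [nabutʃɔ] and [nabutʃɛ]: an analysis with underlying /tʃ/ and a rule producing [k] before the DIM suffix would wrongly predict alternation here too.
The underlying segment must be /k/; /k/ and /s/ become palato-alveolar [tʃ] and [ʃ] before a front vowel, yielding [tʃ] there.
So 'bird' = /fɔnɛk/.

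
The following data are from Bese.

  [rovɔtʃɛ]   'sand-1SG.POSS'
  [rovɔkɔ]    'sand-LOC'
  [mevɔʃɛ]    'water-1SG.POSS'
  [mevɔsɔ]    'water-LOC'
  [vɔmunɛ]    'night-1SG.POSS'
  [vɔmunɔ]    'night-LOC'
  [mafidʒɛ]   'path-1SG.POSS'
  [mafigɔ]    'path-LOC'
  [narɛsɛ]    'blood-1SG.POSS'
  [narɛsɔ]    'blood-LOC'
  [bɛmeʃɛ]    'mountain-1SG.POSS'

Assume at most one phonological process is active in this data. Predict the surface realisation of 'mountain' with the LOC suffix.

[bɛmesɔ]

The stem for 'water' ends in [ʃ] in [mevɔʃɛ] but [s] in [mevɔsɔ].
If /s/ were underlying and a rule turned it into [ʃ] before the 1SG.POSS suffix, 'blood' would also alternate; but it has [s] in both [narɛsɛ] and [narɛsɔ].
The alternation reflects depalatalization: palato-alveolar /tʃ/, /dʒ/ and /ʃ/ become [k], [g] and [s] when no front vowel follows. /ʃ/ is underlying.
From [bɛmeʃɛ] the stem 'mountain' is /bɛmeʃ/; when no front vowel follows this yields [bɛmesɔ].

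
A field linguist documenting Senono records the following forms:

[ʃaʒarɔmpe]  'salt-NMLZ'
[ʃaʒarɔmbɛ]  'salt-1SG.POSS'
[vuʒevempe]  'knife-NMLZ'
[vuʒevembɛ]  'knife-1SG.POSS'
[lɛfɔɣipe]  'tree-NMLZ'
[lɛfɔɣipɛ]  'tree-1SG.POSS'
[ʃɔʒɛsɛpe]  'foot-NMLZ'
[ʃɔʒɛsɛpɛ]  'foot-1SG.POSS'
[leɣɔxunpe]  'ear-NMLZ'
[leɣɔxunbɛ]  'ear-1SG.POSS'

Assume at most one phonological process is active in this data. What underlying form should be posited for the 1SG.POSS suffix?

The 1SG.POSS suffix surfaces as [-bɛ] and [-pɛ], depending on the final segment of the stem.
The NMLZ suffix, which begins with [p], is invariant after every stem; so [p] is not altered by any rule here.
So the underlying form is /-bɛ/, and voiced stops become voiceless after a vowel.

/-bɛ/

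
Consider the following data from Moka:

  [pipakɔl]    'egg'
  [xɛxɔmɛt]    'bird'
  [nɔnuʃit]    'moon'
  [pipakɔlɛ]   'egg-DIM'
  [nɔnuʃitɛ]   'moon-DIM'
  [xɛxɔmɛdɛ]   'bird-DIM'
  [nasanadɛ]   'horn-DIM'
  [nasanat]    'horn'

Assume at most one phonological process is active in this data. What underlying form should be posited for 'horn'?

/nasanad/

The stem for 'horn' ends in [t] in [nasanat] but [d] in [nasanadɛ].
If /t/ were underlying and a rule turned it into [d] before the DIM suffix, 'moon' would also alternate; but it has [t] in both [nɔnuʃit] and [nɔnuʃitɛ].
The underlying segment must be /d/; voiced obstruents become voiceless word-finally, yielding [t] there.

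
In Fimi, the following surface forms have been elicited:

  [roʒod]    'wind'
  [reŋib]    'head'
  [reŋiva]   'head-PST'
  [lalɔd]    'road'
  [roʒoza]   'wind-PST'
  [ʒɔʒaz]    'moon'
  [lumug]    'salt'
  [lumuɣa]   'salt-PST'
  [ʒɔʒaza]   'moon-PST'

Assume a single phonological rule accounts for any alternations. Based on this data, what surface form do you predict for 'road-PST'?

[lalɔza]

The stem for 'wind' ends in [z] in [roʒoza] but [d] in [roʒod].
But 'moon' keeps [z] in both environments ([ʒɔʒaza], [ʒɔʒaz]), so there is no rule changing /z/ to [d] in isolation.
The alternation reflects intervocalic spirantization: voiced stops become fricatives between vowels. /d/ is underlying.
The one attested form of 'road', [lalɔd], shows underlying /lalɔd/. Applying the same rule between vowels gives [lalɔza].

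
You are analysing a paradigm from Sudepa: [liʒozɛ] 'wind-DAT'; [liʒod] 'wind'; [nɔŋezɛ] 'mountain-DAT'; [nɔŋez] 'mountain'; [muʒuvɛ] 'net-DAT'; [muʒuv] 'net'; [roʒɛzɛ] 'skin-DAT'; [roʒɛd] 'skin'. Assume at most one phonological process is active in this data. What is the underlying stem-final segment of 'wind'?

The stem for 'wind' ends in [z] in [liʒozɛ] but [d] in [liʒod].
But 'mountain' keeps [z] in both environments ([nɔŋezɛ], [nɔŋez]), so there is no rule changing /z/ to [d] in isolation.
The underlying segment must be /d/; voiced stops become fricatives between vowels, yielding [z] there.

/d/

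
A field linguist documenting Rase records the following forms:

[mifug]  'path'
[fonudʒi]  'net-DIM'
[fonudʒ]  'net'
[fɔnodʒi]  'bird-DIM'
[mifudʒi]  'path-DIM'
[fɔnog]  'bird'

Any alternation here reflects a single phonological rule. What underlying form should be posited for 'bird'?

/fɔnog/

In [fɔnodʒi] and [fɔnog] the final segment of 'bird' alternates: [dʒ] ~ [g].
Compare 'net', with invariant [dʒ] in [fonudʒi] and [fonudʒ]: an analysis with underlying /dʒ/ and a rule producing [g] in isolation would wrongly predict alternation here too.
So /g/ is underlying, and a rule of palatalization before a front vowel — /g/ becomes palato-alveolar [dʒ] before a front vowel — gives [dʒ].
The underlying form of 'bird' is therefore /fɔnog/.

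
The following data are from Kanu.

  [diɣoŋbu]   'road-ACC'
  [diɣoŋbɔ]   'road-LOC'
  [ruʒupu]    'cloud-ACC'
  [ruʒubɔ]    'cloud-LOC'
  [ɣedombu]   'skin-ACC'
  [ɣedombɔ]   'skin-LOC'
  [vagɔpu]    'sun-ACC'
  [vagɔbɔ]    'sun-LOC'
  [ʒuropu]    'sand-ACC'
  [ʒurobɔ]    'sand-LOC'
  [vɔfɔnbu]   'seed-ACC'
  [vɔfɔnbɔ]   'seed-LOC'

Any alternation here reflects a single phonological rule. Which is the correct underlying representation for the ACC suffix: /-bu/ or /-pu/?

The ACC morpheme has two allomorphs, [-bu] and [-pu].
The LOC suffix, which begins with [b], is invariant after every stem; so [b] is not altered by any rule here.
The ACC suffix is therefore /-pu/ underlyingly, with post-nasal voicing: voiceless stops become voiced after a nasal.

/-pu/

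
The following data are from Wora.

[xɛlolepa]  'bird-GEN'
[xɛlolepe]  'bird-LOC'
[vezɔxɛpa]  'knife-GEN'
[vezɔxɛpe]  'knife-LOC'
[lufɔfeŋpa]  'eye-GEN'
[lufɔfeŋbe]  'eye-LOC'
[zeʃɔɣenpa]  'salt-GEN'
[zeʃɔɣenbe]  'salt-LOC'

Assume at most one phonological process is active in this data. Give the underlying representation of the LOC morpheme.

/-be/

The LOC suffix surfaces as [-be] and [-pe], depending on the final segment of the stem.
The GEN suffix, which begins with [p], is invariant after every stem; so [p] is not altered by any rule here.
The LOC suffix is therefore /-be/ underlyingly, with post-vocalic devoicing: voiced stops become voiceless after a vowel.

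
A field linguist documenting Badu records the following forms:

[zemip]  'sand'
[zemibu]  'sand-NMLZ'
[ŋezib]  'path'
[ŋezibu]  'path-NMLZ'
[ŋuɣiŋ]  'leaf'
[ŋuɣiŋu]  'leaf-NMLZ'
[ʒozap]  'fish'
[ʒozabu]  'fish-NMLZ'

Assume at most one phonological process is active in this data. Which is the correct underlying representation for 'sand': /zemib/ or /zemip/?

/zemip/

In [zemip] and [zemibu] the final segment of 'sand' alternates: [p] ~ [b].
But 'path' keeps [b] in both environments ([ŋezib], [ŋezibu]), so there is no rule changing /b/ to [p] in isolation.
So /p/ is underlying, and a rule of intervocalic voicing — voiceless stops become voiced between vowels — gives [b].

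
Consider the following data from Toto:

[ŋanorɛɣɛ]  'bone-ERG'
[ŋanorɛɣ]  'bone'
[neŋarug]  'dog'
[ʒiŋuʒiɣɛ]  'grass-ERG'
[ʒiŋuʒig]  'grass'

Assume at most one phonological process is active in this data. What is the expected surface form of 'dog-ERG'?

[neŋaruɣɛ]

The root 'grass' surfaces as [ʒiŋuʒiɣɛ] and [ʒiŋuʒig], with a stem-final [ɣ] ~ [g] alternation.
But 'bone' keeps [ɣ] in both environments ([ŋanorɛɣɛ], [ŋanorɛɣ]), so there is no rule changing /ɣ/ to [g] in isolation.
So /g/ is underlying, and a rule of intervocalic spirantization — voiced stops become fricatives between vowels — gives [ɣ].
From [neŋarug] the stem 'dog' is /neŋarug/; between vowels this yields [neŋaruɣɛ].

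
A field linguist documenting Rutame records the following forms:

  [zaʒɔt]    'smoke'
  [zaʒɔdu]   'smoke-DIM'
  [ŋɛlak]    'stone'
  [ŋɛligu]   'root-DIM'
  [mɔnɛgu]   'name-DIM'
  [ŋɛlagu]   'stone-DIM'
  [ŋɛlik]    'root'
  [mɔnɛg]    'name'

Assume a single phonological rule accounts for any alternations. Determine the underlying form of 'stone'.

/ŋɛlak/

In [ŋɛlagu] and [ŋɛlak] the final segment of 'stone' alternates: [g] ~ [k].
But 'name' keeps [g] in both environments ([mɔnɛgu], [mɔnɛg]), so there is no rule changing /g/ to [k] in isolation.
The alternation reflects intervocalic voicing: voiceless stops become voiced between vowels. /k/ is underlying.
So 'stone' = /ŋɛlak/.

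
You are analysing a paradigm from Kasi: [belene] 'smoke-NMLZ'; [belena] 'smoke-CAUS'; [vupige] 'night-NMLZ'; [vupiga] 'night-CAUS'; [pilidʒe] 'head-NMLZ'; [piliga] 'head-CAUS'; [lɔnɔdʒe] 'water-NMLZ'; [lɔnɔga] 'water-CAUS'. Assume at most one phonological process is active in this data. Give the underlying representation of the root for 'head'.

/pilidʒ/

The stem for 'head' ends in [dʒ] in [pilidʒe] but [g] in [piliga].
If /g/ were underlying and a rule turned it into [dʒ] before the NMLZ suffix, 'night' would also alternate; but it has [g] in both [vupige] and [vupiga].
The underlying segment must be /dʒ/; palato-alveolar /dʒ/ becomes [g] when no front vowel follows, yielding [g] there.
Hence 'head' is /pilidʒ/ underlyingly.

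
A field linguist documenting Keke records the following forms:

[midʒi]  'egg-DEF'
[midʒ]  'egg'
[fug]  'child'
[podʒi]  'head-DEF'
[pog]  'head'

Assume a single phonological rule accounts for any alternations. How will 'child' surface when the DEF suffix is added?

'head' shows [dʒ] ~ [g] at the end of the stem ([podʒi] vs [pog]).
Compare 'egg', with invariant [dʒ] in [midʒi] and [midʒ]: an analysis with underlying /dʒ/ and a rule producing [g] in isolation would wrongly predict alternation here too.
So /g/ is underlying, and a rule of palatalization before a front vowel — /g/ becomes palato-alveolar [dʒ] before a front vowel — gives [dʒ].
From [fug] the stem 'child' is /fug/; before a front vowel this yields [fudʒi].

[fudʒi]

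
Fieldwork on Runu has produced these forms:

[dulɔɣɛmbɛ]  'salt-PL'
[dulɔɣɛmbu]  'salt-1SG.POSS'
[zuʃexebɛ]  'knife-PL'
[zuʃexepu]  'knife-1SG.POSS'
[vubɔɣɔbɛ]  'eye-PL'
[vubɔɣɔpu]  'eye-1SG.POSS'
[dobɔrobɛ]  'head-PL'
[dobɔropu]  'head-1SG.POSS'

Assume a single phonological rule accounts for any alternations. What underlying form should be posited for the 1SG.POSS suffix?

/-pu/

The 1SG.POSS suffix surfaces as [-bu] and [-pu], depending on the final segment of the stem.
The PL suffix, which begins with [b], is invariant after every stem; so [b] is not altered by any rule here.
The 1SG.POSS suffix is therefore /-pu/ underlyingly, with post-nasal voicing: voiceless stops become voiced after a nasal.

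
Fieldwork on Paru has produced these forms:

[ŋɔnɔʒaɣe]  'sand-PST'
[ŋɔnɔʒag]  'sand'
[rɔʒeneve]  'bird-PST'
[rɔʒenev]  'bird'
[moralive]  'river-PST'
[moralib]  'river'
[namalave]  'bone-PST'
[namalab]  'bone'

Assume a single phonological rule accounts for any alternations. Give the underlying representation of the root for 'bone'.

/namalab/

The stem for 'bone' ends in [v] in [namalave] but [b] in [namalab].
But 'bird' keeps [v] in both environments ([rɔʒeneve], [rɔʒenev]), so there is no rule changing /v/ to [b] in isolation.
The alternation reflects intervocalic spirantization: voiced stops become fricatives between vowels. /b/ is underlying.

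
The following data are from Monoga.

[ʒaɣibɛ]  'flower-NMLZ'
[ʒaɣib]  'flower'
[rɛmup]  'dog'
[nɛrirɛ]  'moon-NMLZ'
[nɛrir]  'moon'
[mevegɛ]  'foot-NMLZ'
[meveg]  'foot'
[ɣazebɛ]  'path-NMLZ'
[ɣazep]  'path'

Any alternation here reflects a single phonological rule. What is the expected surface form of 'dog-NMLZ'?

[rɛmubɛ]

In [ɣazebɛ] and [ɣazep] the final segment of 'path' alternates: [b] ~ [p].
If /b/ were underlying and a rule turned it into [p] in isolation, 'flower' would also alternate; but it has [b] in both [ʒaɣibɛ] and [ʒaɣib].
So /p/ is underlying, and a rule of intervocalic voicing — voiceless stops become voiced between vowels — gives [b].
From [rɛmup] the stem 'dog' is /rɛmup/; between vowels this yields [rɛmubɛ].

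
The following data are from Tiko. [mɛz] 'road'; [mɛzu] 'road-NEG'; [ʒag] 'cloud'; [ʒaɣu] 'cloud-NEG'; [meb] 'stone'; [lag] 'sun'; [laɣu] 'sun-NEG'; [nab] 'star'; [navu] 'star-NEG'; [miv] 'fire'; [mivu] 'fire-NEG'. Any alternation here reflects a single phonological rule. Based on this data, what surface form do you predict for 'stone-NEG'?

[mevu]

The stem for 'star' ends in [b] in [nab] but [v] in [navu].
If /v/ were underlying and a rule turned it into [b] in isolation, 'fire' would also alternate; but it has [v] in both [miv] and [mivu].
Therefore /b/ is basic and [v] is derived by intervocalic spirantization (voiced stops become fricatives between vowels).
The one attested form of 'stone', [meb], shows underlying /meb/. Applying the same rule between vowels gives [mevu].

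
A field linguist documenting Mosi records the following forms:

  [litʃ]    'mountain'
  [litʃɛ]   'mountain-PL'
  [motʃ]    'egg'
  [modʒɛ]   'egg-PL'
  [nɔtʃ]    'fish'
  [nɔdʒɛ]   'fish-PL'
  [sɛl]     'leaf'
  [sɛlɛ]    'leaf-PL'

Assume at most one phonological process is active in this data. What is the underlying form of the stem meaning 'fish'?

The root 'fish' surfaces as [nɔtʃ] and [nɔdʒɛ], with a stem-final [tʃ] ~ [dʒ] alternation.
The stem 'mountain' ([litʃ], [litʃɛ]) shows [tʃ] unchanged in both environments, so [tʃ] cannot be basic with [dʒ] derived before the PL suffix.
The underlying segment must be /dʒ/; voiced obstruents become voiceless word-finally, yielding [tʃ] there.
The underlying form of 'fish' is therefore /nɔdʒ/.

/nɔdʒ/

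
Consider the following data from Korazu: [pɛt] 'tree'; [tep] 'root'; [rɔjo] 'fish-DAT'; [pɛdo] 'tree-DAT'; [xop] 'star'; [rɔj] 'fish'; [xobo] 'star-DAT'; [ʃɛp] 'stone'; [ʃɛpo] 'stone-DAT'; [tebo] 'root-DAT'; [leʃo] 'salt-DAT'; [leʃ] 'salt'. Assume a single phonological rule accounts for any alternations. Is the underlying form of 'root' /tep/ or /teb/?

/teb/

The root 'root' surfaces as [tep] and [tebo], with a stem-final [p] ~ [b] alternation.
If /p/ were underlying and a rule turned it into [b] before the DAT suffix, 'stone' would also alternate; but it has [p] in both [ʃɛp] and [ʃɛpo].
The underlying segment must be /b/; voiced obstruents become voiceless word-finally, yielding [p] there.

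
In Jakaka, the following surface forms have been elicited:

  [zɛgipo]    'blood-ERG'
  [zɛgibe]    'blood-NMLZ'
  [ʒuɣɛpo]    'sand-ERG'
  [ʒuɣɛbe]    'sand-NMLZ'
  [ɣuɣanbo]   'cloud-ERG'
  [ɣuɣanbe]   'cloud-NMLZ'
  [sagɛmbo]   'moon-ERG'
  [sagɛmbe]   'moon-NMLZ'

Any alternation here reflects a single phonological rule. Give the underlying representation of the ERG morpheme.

/-po/

The ERG suffix surfaces as [-bo] and [-po], depending on the final segment of the stem.
By contrast the NMLZ suffix keeps its initial [b] throughout — that segment must be underlying.
So the underlying form is /-po/, and voiceless stops become voiced after a nasal.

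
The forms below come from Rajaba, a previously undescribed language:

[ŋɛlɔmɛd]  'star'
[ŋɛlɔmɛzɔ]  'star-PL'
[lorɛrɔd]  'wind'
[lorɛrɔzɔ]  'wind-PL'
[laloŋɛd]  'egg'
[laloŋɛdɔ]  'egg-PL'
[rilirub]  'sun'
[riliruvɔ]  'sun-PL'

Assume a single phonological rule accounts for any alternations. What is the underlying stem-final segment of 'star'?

/z/

The root 'star' surfaces as [ŋɛlɔmɛd] and [ŋɛlɔmɛzɔ], with a stem-final [d] ~ [z] alternation.
The stem 'egg' ([laloŋɛd], [laloŋɛdɔ]) shows [d] unchanged in both environments, so [d] cannot be basic with [z] derived before the PL suffix.
The alternation reflects word-final hardening: voiced fricatives become stops word-finally. /z/ is underlying.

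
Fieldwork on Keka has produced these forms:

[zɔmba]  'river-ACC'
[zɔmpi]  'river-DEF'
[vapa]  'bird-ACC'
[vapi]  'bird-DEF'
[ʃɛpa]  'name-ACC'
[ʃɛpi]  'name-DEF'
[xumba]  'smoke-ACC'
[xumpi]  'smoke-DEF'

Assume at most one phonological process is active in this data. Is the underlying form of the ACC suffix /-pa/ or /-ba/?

/-ba/

The ACC morpheme has two allomorphs, [-ba] and [-pa].
The DEF suffix, which begins with [p], is invariant after every stem; so [p] is not altered by any rule here.
The ACC suffix is therefore /-ba/ underlyingly, with post-vocalic devoicing: voiced stops become voiceless after a vowel.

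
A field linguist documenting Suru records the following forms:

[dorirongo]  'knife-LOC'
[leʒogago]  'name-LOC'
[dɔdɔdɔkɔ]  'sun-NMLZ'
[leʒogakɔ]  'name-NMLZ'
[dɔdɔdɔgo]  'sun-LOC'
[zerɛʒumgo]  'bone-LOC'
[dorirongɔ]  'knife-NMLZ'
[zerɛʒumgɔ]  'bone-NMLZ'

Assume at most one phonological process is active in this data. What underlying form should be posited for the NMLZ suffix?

/-kɔ/

The NMLZ morpheme has two allomorphs, [-gɔ] and [-kɔ].
The LOC suffix, which begins with [g], is invariant after every stem; so [g] is not altered by any rule here.
So the underlying form is /-kɔ/, and voiceless stops become voiced after a nasal.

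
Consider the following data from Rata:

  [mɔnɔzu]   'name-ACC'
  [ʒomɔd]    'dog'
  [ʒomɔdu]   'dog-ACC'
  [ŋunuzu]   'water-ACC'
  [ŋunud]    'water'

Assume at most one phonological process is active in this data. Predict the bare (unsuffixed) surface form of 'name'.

'water' shows [z] ~ [d] at the end of the stem ([ŋunuzu] vs [ŋunud]).
But 'dog' keeps [d] in both environments ([ʒomɔdu], [ʒomɔd]), so there is no rule changing /d/ to [z] before the ACC suffix.
The underlying segment must be /z/; voiced fricatives become stops word-finally, yielding [d] there.
The one attested form of 'name', [mɔnɔzu], shows underlying /mɔnɔz/. Applying the same rule word-finally gives [mɔnɔd].

[mɔnɔd]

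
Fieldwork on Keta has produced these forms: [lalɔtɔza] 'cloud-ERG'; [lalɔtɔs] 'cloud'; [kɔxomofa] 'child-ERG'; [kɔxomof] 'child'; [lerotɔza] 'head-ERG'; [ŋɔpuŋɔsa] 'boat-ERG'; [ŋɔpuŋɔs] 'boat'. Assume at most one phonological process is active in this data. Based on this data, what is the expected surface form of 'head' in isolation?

[lerotɔs]

'cloud' shows [z] ~ [s] at the end of the stem ([lalɔtɔza] vs [lalɔtɔs]).
If /s/ were underlying and a rule turned it into [z] before the ERG suffix, 'boat' would also alternate; but it has [s] in both [ŋɔpuŋɔsa] and [ŋɔpuŋɔs].
The alternation reflects word-final obstruent devoicing: voiced obstruents become voiceless word-finally. /z/ is underlying.
From [lerotɔza] the stem 'head' is /lerotɔz/; word-finally this yields [lerotɔs].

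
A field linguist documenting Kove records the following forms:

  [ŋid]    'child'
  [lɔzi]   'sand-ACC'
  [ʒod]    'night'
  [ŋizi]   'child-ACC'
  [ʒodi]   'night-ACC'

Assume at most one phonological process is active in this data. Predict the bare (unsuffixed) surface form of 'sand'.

[lɔd]

'child' shows [d] ~ [z] at the end of the stem ([ŋid] vs [ŋizi]).
The stem 'night' ([ʒod], [ʒodi]) shows [d] unchanged in both environments, so [d] cannot be basic with [z] derived before the ACC suffix.
Therefore /z/ is basic and [d] is derived by word-final hardening (voiced fricatives become stops word-finally).
The one attested form of 'sand', [lɔzi], shows underlying /lɔz/. Applying the same rule word-finally gives [lɔd].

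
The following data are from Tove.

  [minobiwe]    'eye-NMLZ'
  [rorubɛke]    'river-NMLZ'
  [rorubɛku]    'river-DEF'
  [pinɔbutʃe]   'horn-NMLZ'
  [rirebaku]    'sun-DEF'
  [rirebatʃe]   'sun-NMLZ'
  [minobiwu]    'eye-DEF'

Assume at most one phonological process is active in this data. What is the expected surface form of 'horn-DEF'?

In [rirebatʃe] and [rirebaku] the final segment of 'sun' alternates: [tʃ] ~ [k].
Compare 'river', with invariant [k] in [rorubɛke] and [rorubɛku]: an analysis with underlying /k/ and a rule producing [tʃ] before the NMLZ suffix would wrongly predict alternation here too.
The alternation reflects depalatalization: palato-alveolar /tʃ/ becomes [k] when no front vowel follows. /tʃ/ is underlying.
The one attested form of 'horn', [pinɔbutʃe], shows underlying /pinɔbutʃ/. Applying the same rule when no front vowel follows gives [pinɔbuku].

[pinɔbuku]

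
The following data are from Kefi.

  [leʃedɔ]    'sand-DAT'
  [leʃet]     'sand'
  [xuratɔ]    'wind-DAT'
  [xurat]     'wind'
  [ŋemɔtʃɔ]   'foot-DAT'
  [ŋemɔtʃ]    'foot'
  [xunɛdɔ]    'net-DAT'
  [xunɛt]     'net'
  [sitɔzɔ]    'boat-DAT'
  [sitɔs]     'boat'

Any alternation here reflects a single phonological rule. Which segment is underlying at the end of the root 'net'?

/d/

'net' shows [d] ~ [t] at the end of the stem ([xunɛdɔ] vs [xunɛt]).
The stem 'wind' ([xuratɔ], [xurat]) shows [t] unchanged in both environments, so [t] cannot be basic with [d] derived before the DAT suffix.
Therefore /d/ is basic and [t] is derived by word-final obstruent devoicing (voiced obstruents become voiceless word-finally).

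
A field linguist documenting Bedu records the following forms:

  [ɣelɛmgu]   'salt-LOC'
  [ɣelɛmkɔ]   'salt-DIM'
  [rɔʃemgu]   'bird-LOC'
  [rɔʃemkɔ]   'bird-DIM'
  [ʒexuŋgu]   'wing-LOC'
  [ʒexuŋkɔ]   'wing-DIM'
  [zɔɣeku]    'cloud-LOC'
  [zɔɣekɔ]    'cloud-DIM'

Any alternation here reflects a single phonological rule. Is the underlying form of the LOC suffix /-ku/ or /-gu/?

/-gu/

The LOC suffix surfaces as [-gu] and [-ku], depending on the final segment of the stem.
The DIM suffix, which begins with [k], is invariant after every stem; so [k] is not altered by any rule here.
So the underlying form is /-gu/, and voiced stops become voiceless after a vowel.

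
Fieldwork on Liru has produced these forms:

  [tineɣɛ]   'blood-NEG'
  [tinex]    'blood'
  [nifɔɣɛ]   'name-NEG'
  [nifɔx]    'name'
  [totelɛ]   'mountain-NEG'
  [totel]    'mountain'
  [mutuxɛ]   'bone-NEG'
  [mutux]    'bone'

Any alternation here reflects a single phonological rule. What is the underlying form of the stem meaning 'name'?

/nifɔɣ/

The stem for 'name' ends in [ɣ] in [nifɔɣɛ] but [x] in [nifɔx].
If /x/ were underlying and a rule turned it into [ɣ] before the NEG suffix, 'bone' would also alternate; but it has [x] in both [mutuxɛ] and [mutux].
So /ɣ/ is underlying, and a rule of word-final obstruent devoicing — voiced obstruents become voiceless word-finally — gives [x].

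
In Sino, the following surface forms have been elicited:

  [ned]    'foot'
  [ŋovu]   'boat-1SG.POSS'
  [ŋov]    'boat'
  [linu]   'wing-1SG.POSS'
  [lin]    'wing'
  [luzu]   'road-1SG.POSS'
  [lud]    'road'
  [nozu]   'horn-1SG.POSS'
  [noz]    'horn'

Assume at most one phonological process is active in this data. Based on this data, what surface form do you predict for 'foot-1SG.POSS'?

[nezu]

In [luzu] and [lud] the final segment of 'road' alternates: [z] ~ [d].
If /z/ were underlying and a rule turned it into [d] in isolation, 'horn' would also alternate; but it has [z] in both [nozu] and [noz].
The underlying segment must be /d/; voiced stops become fricatives between vowels, yielding [z] there.
The one attested form of 'foot', [ned], shows underlying /ned/. Applying the same rule between vowels gives [nezu].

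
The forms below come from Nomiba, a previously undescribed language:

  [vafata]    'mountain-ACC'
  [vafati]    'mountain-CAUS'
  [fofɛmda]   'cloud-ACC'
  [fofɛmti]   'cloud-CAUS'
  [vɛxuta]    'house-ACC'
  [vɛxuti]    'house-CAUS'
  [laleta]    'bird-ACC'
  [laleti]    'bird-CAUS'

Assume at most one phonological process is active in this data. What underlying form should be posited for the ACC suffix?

The ACC suffix surfaces as [-da] and [-ta], depending on the final segment of the stem.
By contrast the CAUS suffix keeps its initial [t] throughout — that segment must be underlying.
The ACC suffix is therefore /-da/ underlyingly, with post-vocalic devoicing: voiced stops become voiceless after a vowel.

/-da/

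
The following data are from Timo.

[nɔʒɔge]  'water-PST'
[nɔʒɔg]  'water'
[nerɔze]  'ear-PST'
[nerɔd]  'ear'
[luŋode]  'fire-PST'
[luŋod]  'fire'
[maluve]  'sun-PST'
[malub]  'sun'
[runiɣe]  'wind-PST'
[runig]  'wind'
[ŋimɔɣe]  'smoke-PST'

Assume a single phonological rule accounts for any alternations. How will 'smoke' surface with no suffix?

[ŋimɔg]

The stem for 'wind' ends in [ɣ] in [runiɣe] but [g] in [runig].
But 'water' keeps [g] in both environments ([nɔʒɔge], [nɔʒɔg]), so there is no rule changing /g/ to [ɣ] before the PST suffix.
Therefore /ɣ/ is basic and [g] is derived by word-final hardening (voiced fricatives become stops word-finally).
From [ŋimɔɣe] the stem 'smoke' is /ŋimɔɣ/; word-finally this yields [ŋimɔg].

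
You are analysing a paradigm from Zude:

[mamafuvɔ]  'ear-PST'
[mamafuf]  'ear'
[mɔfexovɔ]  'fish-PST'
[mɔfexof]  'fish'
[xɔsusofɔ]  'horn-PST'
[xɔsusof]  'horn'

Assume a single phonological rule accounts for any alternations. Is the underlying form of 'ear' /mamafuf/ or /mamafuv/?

'ear' shows [v] ~ [f] at the end of the stem ([mamafuvɔ] vs [mamafuf]).
The stem 'horn' ([xɔsusofɔ], [xɔsusof]) shows [f] unchanged in both environments, so [f] cannot be basic with [v] derived before the PST suffix.
Therefore /v/ is basic and [f] is derived by word-final obstruent devoicing (voiced obstruents become voiceless word-finally).

/mamafuv/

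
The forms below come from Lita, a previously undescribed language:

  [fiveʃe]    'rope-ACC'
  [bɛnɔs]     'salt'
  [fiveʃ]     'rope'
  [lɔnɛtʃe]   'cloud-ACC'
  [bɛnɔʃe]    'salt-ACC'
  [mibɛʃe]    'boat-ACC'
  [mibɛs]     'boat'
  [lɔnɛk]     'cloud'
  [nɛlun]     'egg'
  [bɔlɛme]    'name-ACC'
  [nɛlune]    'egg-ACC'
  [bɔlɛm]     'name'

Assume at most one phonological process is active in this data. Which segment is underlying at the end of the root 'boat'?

/s/

In [mibɛs] and [mibɛʃe] the final segment of 'boat' alternates: [s] ~ [ʃ].
The stem 'rope' ([fiveʃ], [fiveʃe]) shows [ʃ] unchanged in both environments, so [ʃ] cannot be basic with [s] derived in isolation.
The alternation reflects palatalization before a front vowel: /k/ and /s/ become palato-alveolar [tʃ] and [ʃ] before a front vowel. /s/ is underlying.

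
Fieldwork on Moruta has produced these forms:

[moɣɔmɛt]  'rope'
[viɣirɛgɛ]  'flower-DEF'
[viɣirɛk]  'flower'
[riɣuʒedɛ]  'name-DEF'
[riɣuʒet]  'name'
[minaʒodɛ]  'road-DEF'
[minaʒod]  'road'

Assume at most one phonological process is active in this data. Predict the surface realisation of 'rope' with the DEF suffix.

[moɣɔmɛdɛ]

The stem for 'name' ends in [d] in [riɣuʒedɛ] but [t] in [riɣuʒet].
But 'road' keeps [d] in both environments ([minaʒodɛ], [minaʒod]), so there is no rule changing /d/ to [t] in isolation.
The underlying segment must be /t/; voiceless stops become voiced between vowels, yielding [d] there.
From [moɣɔmɛt] the stem 'rope' is /moɣɔmɛt/; between vowels this yields [moɣɔmɛdɛ].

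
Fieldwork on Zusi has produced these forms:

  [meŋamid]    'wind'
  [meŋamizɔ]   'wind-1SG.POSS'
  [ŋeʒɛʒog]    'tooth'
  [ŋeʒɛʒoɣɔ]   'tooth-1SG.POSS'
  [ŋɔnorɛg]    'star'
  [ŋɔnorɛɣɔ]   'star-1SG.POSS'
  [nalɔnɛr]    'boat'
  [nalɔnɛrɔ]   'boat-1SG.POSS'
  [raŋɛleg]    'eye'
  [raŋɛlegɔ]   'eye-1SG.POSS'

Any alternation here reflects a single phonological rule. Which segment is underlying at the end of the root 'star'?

/ɣ/

In [ŋɔnorɛg] and [ŋɔnorɛɣɔ] the final segment of 'star' alternates: [g] ~ [ɣ].
If /g/ were underlying and a rule turned it into [ɣ] before the 1SG.POSS suffix, 'eye' would also alternate; but it has [g] in both [raŋɛleg] and [raŋɛlegɔ].
So /ɣ/ is underlying, and a rule of word-final hardening — voiced fricatives become stops word-finally — gives [g].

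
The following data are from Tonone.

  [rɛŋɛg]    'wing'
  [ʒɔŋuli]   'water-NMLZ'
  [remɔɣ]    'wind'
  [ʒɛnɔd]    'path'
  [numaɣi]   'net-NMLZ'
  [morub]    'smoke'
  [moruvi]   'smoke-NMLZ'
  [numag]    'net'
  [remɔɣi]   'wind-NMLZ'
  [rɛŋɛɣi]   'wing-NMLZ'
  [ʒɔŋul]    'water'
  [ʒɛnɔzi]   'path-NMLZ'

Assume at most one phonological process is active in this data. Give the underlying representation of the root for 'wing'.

/rɛŋɛg/

'wing' shows [ɣ] ~ [g] at the end of the stem ([rɛŋɛɣi] vs [rɛŋɛg]).
The stem 'wind' ([remɔɣi], [remɔɣ]) shows [ɣ] unchanged in both environments, so [ɣ] cannot be basic with [g] derived in isolation.
Therefore /g/ is basic and [ɣ] is derived by intervocalic spirantization (voiced stops become fricatives between vowels).
The underlying form of 'wing' is therefore /rɛŋɛg/.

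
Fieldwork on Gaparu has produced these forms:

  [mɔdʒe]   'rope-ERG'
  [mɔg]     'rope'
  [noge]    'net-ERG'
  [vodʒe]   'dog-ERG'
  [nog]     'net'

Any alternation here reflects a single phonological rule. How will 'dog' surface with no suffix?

[vog]

The root 'rope' surfaces as [mɔdʒe] and [mɔg], with a stem-final [dʒ] ~ [g] alternation.
But 'net' keeps [g] in both environments ([noge], [nog]), so there is no rule changing /g/ to [dʒ] before the ERG suffix.
So /dʒ/ is underlying, and a rule of depalatalization — palato-alveolar /dʒ/ becomes [g] when no front vowel follows — gives [g].
From [vodʒe] the stem 'dog' is /vodʒ/; when no front vowel follows this yields [vog].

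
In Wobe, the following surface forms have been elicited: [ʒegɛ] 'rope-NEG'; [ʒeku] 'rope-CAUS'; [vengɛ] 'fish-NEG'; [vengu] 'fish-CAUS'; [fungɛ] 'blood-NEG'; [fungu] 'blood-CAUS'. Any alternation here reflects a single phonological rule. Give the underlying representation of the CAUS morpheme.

/-ku/

The CAUS suffix surfaces as [-gu] and [-ku], depending on the final segment of the stem.
By contrast the NEG suffix keeps its initial [g] throughout — that segment must be underlying.
The CAUS suffix is therefore /-ku/ underlyingly, with post-nasal voicing: voiceless stops become voiced after a nasal.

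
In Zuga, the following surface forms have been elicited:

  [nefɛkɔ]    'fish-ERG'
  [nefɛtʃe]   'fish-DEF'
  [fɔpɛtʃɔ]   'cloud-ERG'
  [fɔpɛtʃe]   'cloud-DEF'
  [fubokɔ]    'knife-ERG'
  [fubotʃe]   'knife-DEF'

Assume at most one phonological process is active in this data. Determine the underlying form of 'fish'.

/nefɛk/

The root 'fish' surfaces as [nefɛkɔ] and [nefɛtʃe], with a stem-final [k] ~ [tʃ] alternation.
If /tʃ/ were underlying and a rule turned it into [k] before the ERG suffix, 'cloud' would also alternate; but it has [tʃ] in both [fɔpɛtʃɔ] and [fɔpɛtʃe].
The underlying segment must be /k/; /k/ becomes palato-alveolar [tʃ] before a front vowel, yielding [tʃ] there.
So 'fish' = /nefɛk/.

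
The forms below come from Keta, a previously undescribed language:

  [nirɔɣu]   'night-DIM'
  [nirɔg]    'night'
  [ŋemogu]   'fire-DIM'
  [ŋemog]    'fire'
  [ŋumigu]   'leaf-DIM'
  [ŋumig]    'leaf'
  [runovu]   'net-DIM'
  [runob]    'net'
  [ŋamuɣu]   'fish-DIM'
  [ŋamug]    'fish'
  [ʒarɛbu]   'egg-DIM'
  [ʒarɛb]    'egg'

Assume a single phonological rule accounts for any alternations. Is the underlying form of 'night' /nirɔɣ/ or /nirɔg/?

The stem for 'night' ends in [ɣ] in [nirɔɣu] but [g] in [nirɔg].
Compare 'leaf', with invariant [g] in [ŋumigu] and [ŋumig]: an analysis with underlying /g/ and a rule producing [ɣ] before the DIM suffix would wrongly predict alternation here too.
The alternation reflects word-final hardening: voiced fricatives become stops word-finally. /ɣ/ is underlying.

/nirɔɣ/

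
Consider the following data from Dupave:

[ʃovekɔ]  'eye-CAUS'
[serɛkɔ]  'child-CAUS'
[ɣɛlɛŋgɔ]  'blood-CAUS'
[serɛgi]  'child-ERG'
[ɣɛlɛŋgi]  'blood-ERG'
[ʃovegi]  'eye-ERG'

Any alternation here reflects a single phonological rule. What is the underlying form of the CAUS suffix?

The CAUS suffix surfaces as [-gɔ] and [-kɔ], depending on the final segment of the stem.
By contrast the ERG suffix keeps its initial [g] throughout — that segment must be underlying.
The CAUS suffix is therefore /-kɔ/ underlyingly, with post-nasal voicing: voiceless stops become voiced after a nasal.

/-kɔ/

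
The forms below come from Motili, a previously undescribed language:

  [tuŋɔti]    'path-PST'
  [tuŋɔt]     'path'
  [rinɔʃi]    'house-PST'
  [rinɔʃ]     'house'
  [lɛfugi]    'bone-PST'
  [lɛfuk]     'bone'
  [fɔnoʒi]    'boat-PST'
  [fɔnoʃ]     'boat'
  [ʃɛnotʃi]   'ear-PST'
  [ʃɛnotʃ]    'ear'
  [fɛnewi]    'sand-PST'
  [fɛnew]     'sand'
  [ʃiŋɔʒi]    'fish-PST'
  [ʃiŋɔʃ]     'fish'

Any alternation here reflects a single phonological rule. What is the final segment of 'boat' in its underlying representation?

/ʒ/

In [fɔnoʒi] and [fɔnoʃ] the final segment of 'boat' alternates: [ʒ] ~ [ʃ].
If /ʃ/ were underlying and a rule turned it into [ʒ] before the PST suffix, 'house' would also alternate; but it has [ʃ] in both [rinɔʃi] and [rinɔʃ].
The alternation reflects word-final obstruent devoicing: voiced obstruents become voiceless word-finally. /ʒ/ is underlying.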